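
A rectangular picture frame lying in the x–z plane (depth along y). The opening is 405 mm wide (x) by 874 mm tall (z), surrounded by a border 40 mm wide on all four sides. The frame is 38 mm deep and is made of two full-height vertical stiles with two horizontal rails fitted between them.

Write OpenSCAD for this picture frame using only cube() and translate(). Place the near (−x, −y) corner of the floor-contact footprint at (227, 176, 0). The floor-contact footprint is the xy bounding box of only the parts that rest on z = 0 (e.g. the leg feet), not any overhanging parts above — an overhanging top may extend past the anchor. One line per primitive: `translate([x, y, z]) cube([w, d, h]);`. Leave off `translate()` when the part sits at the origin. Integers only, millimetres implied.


translate([227, 176, 0]) cube([40, 38, 954]);
translate([672, 176, 0]) cube([40, 38, 954]);
translate([267, 176, 0]) cube([405, 38, 40]);
translate([267, 176, 914]) cube([405, 38, 40]);


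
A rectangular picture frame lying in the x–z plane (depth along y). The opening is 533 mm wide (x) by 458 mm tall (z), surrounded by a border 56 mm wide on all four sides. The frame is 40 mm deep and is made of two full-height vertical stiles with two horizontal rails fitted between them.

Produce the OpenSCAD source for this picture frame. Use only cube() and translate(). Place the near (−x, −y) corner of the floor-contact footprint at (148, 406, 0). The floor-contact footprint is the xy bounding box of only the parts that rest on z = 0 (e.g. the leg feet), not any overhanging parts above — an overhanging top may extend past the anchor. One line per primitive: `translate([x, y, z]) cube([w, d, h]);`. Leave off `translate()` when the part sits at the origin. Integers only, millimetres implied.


translate([148, 406, 0]) cube([56, 40, 570]);
translate([737, 406, 0]) cube([56, 40, 570]);
translate([204, 406, 0]) cube([533, 40, 56]);
translate([204, 406, 514]) cube([533, 40, 56]);


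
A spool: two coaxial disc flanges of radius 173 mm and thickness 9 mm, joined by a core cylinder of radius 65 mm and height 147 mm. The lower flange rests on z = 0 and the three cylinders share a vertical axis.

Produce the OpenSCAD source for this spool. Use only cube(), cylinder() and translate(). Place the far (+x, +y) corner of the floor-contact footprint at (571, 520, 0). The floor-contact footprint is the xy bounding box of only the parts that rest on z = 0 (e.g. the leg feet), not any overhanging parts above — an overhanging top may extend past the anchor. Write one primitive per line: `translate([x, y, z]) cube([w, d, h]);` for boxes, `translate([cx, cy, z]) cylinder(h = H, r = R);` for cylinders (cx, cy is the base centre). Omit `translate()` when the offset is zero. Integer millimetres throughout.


translate([398, 347, 0]) cylinder(h = 9, r = 173);
translate([398, 347, 9]) cylinder(h = 147, r = 65);
translate([398, 347, 156]) cylinder(h = 9, r = 173);


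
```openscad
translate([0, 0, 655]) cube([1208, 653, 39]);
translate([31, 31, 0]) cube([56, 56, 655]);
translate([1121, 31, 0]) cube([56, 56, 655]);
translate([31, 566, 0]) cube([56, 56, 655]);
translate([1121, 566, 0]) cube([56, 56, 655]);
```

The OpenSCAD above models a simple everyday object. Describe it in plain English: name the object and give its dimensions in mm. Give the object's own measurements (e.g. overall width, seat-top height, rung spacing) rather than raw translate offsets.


A rectangular dining table. The top is 1208×653×39 mm with its upper surface at z = 694 mm. It stands on four 56×56 mm square legs, each inset 31 mm from the nearest pair of top edges, running from the floor to the underside of the top.


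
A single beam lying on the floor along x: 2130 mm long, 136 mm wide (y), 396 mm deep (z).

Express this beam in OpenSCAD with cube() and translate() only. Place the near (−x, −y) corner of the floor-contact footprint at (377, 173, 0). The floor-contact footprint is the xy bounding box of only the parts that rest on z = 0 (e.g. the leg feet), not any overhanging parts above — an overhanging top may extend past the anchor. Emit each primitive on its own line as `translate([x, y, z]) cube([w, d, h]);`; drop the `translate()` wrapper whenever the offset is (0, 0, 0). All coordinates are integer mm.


translate([377, 173, 0]) cube([2130, 136, 396]);


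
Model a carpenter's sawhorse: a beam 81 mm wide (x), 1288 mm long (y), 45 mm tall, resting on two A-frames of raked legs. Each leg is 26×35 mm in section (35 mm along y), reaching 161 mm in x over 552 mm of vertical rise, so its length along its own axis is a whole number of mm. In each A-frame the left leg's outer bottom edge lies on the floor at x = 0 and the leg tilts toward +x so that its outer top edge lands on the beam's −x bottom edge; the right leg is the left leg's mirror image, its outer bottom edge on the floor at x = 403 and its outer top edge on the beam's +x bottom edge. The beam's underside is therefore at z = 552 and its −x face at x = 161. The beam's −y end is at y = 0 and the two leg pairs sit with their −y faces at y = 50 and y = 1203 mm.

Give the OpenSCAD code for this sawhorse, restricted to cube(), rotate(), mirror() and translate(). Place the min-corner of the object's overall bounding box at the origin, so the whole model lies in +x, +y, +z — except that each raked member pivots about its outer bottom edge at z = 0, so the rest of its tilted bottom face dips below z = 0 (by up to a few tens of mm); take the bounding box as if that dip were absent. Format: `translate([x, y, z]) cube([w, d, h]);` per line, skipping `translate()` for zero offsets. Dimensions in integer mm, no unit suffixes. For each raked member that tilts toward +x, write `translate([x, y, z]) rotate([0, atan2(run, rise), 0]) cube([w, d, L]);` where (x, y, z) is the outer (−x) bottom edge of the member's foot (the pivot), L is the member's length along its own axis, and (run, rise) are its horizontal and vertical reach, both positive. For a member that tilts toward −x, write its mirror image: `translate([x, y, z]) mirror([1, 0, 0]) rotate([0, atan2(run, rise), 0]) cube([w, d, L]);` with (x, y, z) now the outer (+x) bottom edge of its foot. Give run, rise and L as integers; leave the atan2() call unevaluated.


translate([161, 0, 552]) cube([81, 1288, 45]);
translate([0, 50, 0]) rotate([0, atan2(161, 552), 0]) cube([26, 35, 575]);
translate([403, 50, 0]) mirror([1, 0, 0]) rotate([0, atan2(161, 552), 0]) cube([26, 35, 575]);
translate([0, 1203, 0]) rotate([0, atan2(161, 552), 0]) cube([26, 35, 575]);
translate([403, 1203, 0]) mirror([1, 0, 0]) rotate([0, atan2(161, 552), 0]) cube([26, 35, 575]);


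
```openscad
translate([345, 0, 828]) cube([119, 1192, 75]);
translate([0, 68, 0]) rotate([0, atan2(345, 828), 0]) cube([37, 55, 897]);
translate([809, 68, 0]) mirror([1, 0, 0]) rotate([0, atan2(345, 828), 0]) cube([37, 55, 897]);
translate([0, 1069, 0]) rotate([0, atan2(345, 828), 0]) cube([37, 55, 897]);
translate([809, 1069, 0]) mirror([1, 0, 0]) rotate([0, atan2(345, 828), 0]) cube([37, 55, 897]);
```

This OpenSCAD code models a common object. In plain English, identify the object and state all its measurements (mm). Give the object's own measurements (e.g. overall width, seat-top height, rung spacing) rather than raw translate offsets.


A sawhorse. A 119×1192×75 mm beam (x, y, z) sits on two A-frame leg pairs. Each pair is two raked legs of 37×55 mm section (55 mm along y) splaying symmetrically in x. Each leg rises 828 mm vertically over 345 mm of horizontal reach and is 897 mm long along its own axis. Every leg's outer bottom edge rests on the floor and its outer top edge meets a bottom edge of the beam — the left legs (tilting toward +x) meet the beam's −x bottom edge, the right legs (their mirror images, tilting toward −x) meet its +x bottom edge — so the leg tops tuck under the beam, the beam's underside is 828 mm above the floor, and the feet are 809 mm apart outside-to-outside with the beam centred between them. The two leg pairs are set in 68 mm from either end of the beam.


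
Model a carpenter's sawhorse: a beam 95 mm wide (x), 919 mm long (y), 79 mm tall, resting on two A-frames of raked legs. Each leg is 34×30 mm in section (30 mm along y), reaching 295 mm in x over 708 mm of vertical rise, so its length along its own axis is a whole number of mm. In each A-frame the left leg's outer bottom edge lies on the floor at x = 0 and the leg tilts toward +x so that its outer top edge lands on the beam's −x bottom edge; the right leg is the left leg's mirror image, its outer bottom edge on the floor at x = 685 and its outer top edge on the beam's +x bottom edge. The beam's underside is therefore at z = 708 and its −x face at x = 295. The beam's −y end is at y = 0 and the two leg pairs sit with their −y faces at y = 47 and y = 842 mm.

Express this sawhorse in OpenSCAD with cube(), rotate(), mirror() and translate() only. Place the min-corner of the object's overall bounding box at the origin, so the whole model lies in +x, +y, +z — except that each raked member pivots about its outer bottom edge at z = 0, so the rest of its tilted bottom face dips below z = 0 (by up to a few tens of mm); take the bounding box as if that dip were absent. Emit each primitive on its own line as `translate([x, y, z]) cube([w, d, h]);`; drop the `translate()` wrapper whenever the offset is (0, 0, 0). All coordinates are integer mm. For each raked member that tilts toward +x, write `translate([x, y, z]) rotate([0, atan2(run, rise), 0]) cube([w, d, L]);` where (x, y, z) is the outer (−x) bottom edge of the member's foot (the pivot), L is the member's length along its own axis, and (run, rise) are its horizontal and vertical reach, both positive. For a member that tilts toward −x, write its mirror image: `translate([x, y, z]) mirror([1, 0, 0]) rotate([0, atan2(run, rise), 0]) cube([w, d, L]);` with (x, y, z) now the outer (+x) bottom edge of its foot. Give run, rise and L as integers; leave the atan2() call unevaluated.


translate([295, 0, 708]) cube([95, 919, 79]);
translate([0, 47, 0]) rotate([0, atan2(295, 708), 0]) cube([34, 30, 767]);
translate([685, 47, 0]) mirror([1, 0, 0]) rotate([0, atan2(295, 708), 0]) cube([34, 30, 767]);
translate([0, 842, 0]) rotate([0, atan2(295, 708), 0]) cube([34, 30, 767]);
translate([685, 842, 0]) mirror([1, 0, 0]) rotate([0, atan2(295, 708), 0]) cube([34, 30, 767]);


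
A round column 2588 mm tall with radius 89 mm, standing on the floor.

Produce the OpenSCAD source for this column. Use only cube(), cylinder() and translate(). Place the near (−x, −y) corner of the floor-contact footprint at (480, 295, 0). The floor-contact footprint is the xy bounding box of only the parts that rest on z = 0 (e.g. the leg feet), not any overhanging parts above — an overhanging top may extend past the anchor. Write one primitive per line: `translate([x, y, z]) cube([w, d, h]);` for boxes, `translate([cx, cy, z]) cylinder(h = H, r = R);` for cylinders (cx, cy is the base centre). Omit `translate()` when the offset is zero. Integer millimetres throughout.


translate([569, 384, 0]) cylinder(h = 2588, r = 89);


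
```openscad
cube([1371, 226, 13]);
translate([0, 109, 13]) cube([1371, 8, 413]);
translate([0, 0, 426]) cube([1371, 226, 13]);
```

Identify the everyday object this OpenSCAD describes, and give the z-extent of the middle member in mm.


An I-beam. The web height is 413 mm.

Two wide flanges with a thin centred web — an I-beam. Overall 439 mm minus two 13 mm flanges gives a web of 439 − 2·13 = 413 mm.


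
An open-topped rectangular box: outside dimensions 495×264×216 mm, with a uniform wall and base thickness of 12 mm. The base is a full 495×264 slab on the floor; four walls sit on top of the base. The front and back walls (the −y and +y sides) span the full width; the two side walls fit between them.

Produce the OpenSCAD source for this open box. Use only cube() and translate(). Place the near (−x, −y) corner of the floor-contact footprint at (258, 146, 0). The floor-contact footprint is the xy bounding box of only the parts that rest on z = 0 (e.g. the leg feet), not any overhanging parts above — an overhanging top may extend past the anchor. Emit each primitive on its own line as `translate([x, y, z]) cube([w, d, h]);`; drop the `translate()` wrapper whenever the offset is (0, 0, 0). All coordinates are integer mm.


translate([258, 146, 0]) cube([495, 264, 12]);
translate([258, 146, 12]) cube([495, 12, 204]);
translate([258, 398, 12]) cube([495, 12, 204]);
translate([258, 158, 12]) cube([12, 240, 204]);
translate([741, 158, 12]) cube([12, 240, 204]);


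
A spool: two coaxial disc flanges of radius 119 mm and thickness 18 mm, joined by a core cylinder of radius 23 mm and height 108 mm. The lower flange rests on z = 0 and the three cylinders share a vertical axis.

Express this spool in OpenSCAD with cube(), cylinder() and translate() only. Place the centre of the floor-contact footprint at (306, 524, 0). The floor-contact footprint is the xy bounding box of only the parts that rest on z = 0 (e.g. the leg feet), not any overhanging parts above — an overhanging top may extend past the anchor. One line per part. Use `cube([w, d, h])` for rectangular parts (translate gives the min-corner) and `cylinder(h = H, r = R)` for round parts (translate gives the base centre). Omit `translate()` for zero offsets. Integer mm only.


translate([306, 524, 0]) cylinder(h = 18, r = 119);
translate([306, 524, 18]) cylinder(h = 108, r = 23);
translate([306, 524, 126]) cylinder(h = 18, r = 119);


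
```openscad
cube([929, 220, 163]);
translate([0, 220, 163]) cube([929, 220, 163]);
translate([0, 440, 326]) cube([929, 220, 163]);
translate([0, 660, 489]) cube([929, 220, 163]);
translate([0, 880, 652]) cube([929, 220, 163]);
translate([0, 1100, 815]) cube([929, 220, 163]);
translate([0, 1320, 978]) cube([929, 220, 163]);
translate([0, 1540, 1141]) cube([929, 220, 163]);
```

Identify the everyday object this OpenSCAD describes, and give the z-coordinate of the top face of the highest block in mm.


A staircase. The total rise is 1304 mm.

8 identical blocks, each offset up and back from the previous — a staircase. Each step is 163 mm tall and there are 8 of them, so the total rise is 8 × 163 = 1304 mm.


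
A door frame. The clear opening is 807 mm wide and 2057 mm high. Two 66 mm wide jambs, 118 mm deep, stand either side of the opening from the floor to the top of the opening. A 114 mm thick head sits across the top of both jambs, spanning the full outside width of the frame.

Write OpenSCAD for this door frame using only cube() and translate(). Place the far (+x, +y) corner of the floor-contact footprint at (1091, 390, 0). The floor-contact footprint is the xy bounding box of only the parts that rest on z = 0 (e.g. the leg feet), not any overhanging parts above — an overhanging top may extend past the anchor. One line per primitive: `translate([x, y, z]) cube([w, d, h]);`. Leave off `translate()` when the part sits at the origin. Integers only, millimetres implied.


translate([152, 272, 0]) cube([66, 118, 2057]);
translate([1025, 272, 0]) cube([66, 118, 2057]);
translate([152, 272, 2057]) cube([939, 118, 114]);


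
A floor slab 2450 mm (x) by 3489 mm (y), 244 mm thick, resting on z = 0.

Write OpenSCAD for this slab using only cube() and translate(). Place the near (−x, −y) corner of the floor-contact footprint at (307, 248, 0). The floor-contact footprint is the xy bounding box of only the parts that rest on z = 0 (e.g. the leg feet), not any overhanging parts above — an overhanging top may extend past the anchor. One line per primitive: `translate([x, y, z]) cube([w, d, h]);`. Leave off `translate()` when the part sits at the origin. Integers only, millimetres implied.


translate([307, 248, 0]) cube([2450, 3489, 244]);


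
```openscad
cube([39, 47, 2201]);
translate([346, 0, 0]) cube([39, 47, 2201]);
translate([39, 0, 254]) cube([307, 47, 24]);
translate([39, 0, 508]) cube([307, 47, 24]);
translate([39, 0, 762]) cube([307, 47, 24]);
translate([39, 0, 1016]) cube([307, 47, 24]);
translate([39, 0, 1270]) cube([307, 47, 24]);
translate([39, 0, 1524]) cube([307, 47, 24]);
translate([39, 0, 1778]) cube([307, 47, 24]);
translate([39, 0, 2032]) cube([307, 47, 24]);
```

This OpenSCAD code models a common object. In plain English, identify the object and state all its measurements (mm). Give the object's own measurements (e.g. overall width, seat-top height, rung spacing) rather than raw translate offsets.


A straight ladder. Two 39×47 mm vertical rails, 2201 mm tall, stand 385 mm apart (outside-to-outside) with their front faces coplanar on the −y side. 8 rungs, each 47 mm deep and 24 mm tall, span between the inner faces of the rails, front faces flush with the rails. The lowest rung's underside is at z = 254 mm and rungs are spaced 254 mm apart (underside to underside).


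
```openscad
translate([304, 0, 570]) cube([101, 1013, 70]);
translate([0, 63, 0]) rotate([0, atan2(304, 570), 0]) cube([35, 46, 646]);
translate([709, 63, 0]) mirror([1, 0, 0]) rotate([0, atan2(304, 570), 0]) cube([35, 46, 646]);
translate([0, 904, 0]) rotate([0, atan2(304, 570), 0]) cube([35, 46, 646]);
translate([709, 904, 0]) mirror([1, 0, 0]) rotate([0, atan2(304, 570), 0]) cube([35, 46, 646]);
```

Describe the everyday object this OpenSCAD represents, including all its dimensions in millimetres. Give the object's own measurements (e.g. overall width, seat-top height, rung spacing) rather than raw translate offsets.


A sawhorse. A 101×1013×70 mm beam (x, y, z) sits on two A-frame leg pairs. Each pair is two raked legs of 35×46 mm section (46 mm along y) splaying symmetrically in x. Each leg rises 570 mm vertically over 304 mm of horizontal reach and is 646 mm long along its own axis. Every leg's outer bottom edge rests on the floor and its outer top edge meets a bottom edge of the beam — the left legs (tilting toward +x) meet the beam's −x bottom edge, the right legs (their mirror images, tilting toward −x) meet its +x bottom edge — so the leg tops tuck under the beam, the beam's underside is 570 mm above the floor, and the feet are 709 mm apart outside-to-outside with the beam centred between them. The two leg pairs are set in 63 mm from either end of the beam.


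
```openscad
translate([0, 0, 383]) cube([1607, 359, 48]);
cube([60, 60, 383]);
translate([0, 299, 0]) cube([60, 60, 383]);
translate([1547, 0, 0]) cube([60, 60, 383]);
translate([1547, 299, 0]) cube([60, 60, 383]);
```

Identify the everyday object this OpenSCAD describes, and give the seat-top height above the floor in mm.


A bench. The seat-top height is 431 mm.

A long slab on four corner posts — a bench. The slab sits at z = 383 with thickness 48, so the top is 383 + 48 = 431 mm.


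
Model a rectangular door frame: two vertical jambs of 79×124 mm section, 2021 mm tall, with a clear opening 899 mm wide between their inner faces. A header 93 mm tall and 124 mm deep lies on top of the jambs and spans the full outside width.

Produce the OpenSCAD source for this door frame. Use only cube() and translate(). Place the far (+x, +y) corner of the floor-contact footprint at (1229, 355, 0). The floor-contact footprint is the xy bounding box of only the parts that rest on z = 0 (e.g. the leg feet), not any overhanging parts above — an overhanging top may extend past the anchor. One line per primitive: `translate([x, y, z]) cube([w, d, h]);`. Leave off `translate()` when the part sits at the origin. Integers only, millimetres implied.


translate([172, 231, 0]) cube([79, 124, 2021]);
translate([1150, 231, 0]) cube([79, 124, 2021]);
translate([172, 231, 2021]) cube([1057, 124, 93]);


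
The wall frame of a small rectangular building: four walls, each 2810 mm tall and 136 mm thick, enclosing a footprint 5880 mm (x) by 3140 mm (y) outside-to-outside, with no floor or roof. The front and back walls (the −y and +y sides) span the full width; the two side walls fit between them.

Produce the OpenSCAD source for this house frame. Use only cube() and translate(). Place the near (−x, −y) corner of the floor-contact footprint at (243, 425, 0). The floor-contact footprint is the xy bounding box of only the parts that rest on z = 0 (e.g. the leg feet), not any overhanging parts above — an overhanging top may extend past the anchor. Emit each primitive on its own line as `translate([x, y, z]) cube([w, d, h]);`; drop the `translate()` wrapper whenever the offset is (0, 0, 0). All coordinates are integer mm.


translate([243, 425, 0]) cube([5880, 136, 2810]);
translate([243, 3429, 0]) cube([5880, 136, 2810]);
translate([243, 561, 0]) cube([136, 2868, 2810]);
translate([5987, 561, 0]) cube([136, 2868, 2810]);


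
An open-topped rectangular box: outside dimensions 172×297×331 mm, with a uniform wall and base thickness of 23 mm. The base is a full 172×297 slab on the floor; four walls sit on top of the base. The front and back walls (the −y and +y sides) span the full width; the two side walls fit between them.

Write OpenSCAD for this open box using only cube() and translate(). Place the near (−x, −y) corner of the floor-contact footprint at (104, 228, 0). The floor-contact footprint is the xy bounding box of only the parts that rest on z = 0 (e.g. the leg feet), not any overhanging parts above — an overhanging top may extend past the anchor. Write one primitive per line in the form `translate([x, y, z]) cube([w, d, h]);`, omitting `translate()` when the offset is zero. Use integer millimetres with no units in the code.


translate([104, 228, 0]) cube([172, 297, 23]);
translate([104, 228, 23]) cube([172, 23, 308]);
translate([104, 502, 23]) cube([172, 23, 308]);
translate([104, 251, 23]) cube([23, 251, 308]);
translate([253, 251, 23]) cube([23, 251, 308]);


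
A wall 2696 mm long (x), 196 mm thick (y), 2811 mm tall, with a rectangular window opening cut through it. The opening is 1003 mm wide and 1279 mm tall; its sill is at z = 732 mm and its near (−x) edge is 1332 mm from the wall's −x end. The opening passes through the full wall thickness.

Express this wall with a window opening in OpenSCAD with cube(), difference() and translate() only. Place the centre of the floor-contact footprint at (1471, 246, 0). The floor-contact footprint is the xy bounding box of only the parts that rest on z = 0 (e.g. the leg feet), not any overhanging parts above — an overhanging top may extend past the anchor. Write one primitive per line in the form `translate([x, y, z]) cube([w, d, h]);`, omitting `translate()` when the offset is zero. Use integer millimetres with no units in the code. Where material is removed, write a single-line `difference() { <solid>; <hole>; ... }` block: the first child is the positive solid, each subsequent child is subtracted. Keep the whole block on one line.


difference() { translate([123, 148, 0]) cube([2696, 196, 2811]); translate([1455, 148, 732]) cube([1003, 196, 1279]); }


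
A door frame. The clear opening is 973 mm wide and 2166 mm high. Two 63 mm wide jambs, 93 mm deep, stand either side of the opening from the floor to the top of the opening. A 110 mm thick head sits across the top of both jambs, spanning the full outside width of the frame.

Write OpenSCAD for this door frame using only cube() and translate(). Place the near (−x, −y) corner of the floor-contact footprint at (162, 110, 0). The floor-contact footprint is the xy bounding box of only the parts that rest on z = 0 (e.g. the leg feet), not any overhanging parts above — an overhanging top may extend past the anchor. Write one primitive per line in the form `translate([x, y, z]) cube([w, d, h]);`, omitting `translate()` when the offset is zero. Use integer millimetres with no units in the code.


translate([162, 110, 0]) cube([63, 93, 2166]);
translate([1198, 110, 0]) cube([63, 93, 2166]);
translate([162, 110, 2166]) cube([1099, 93, 110]);


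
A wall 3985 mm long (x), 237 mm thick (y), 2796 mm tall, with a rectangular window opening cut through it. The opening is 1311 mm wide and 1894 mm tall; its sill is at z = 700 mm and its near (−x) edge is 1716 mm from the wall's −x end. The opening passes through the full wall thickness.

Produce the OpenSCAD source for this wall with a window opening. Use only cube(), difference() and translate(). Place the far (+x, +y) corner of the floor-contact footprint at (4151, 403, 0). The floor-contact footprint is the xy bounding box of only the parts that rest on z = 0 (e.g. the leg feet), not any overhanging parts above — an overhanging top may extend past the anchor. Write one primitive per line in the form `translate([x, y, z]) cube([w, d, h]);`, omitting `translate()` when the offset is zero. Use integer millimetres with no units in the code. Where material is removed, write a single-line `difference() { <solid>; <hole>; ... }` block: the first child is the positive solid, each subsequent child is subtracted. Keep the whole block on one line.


difference() { translate([166, 166, 0]) cube([3985, 237, 2796]); translate([1882, 166, 700]) cube([1311, 237, 1894]); }


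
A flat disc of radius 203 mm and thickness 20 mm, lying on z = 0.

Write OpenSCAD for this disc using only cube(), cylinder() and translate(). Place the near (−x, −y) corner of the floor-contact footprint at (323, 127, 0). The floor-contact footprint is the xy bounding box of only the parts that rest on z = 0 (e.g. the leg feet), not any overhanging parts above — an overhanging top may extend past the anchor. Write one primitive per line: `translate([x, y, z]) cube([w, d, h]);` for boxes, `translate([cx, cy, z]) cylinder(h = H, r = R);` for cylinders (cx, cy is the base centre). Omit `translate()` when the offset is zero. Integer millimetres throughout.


translate([526, 330, 0]) cylinder(h = 20, r = 203);


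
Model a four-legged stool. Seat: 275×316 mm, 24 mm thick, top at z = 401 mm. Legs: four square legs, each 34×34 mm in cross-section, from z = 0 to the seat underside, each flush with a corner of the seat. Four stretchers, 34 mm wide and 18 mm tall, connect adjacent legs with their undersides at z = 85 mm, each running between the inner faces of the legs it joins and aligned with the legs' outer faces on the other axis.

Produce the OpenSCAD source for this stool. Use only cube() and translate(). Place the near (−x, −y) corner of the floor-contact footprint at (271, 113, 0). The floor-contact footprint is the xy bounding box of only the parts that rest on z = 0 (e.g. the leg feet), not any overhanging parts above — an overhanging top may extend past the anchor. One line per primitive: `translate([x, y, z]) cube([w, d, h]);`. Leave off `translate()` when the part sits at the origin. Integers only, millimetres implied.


translate([271, 113, 377]) cube([275, 316, 24]);
translate([271, 113, 0]) cube([34, 34, 377]);
translate([512, 113, 0]) cube([34, 34, 377]);
translate([271, 395, 0]) cube([34, 34, 377]);
translate([512, 395, 0]) cube([34, 34, 377]);
translate([305, 113, 85]) cube([207, 34, 18]);
translate([305, 395, 85]) cube([207, 34, 18]);
translate([271, 147, 85]) cube([34, 248, 18]);
translate([512, 147, 85]) cube([34, 248, 18]);


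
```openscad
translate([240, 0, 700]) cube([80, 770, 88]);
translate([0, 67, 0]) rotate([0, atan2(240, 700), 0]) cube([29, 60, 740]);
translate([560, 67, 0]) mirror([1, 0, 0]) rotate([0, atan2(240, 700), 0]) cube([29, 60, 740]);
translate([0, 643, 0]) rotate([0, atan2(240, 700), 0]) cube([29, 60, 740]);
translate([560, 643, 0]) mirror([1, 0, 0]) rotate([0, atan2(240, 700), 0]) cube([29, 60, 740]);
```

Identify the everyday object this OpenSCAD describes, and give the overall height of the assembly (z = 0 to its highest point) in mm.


A sawhorse. The overall height is 788 mm.

A beam across two mirrored pairs of raked legs — a sawhorse. The beam's underside is at z = 700 (matching the legs' vertical rise in atan2(240, 700)) and the beam is 88 mm tall, so its top is at 700 + 88 = 788 mm. The raked legs top out at the beam's underside, so that is the highest point.


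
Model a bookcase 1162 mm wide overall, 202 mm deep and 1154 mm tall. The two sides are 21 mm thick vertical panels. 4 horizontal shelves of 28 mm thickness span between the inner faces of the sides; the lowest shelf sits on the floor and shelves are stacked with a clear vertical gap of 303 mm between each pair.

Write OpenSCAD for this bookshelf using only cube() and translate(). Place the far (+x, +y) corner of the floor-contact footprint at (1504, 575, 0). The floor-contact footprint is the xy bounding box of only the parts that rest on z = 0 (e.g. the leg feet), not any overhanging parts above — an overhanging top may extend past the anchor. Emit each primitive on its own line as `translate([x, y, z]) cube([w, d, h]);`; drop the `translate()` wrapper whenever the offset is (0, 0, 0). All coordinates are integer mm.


translate([342, 373, 0]) cube([21, 202, 1154]);
translate([1483, 373, 0]) cube([21, 202, 1154]);
translate([363, 373, 0]) cube([1120, 202, 28]);
translate([363, 373, 331]) cube([1120, 202, 28]);
translate([363, 373, 662]) cube([1120, 202, 28]);
translate([363, 373, 993]) cube([1120, 202, 28]);


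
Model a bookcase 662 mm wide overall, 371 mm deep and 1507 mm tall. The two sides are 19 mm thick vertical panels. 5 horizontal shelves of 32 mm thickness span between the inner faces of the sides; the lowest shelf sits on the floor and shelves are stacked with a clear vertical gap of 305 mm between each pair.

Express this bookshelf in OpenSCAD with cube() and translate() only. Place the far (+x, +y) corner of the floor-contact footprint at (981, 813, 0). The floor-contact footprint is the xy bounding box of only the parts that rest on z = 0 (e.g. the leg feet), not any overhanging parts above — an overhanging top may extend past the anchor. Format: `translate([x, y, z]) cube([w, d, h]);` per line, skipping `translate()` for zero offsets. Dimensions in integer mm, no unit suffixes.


translate([319, 442, 0]) cube([19, 371, 1507]);
translate([962, 442, 0]) cube([19, 371, 1507]);
translate([338, 442, 0]) cube([624, 371, 32]);
translate([338, 442, 337]) cube([624, 371, 32]);
translate([338, 442, 674]) cube([624, 371, 32]);
translate([338, 442, 1011]) cube([624, 371, 32]);
translate([338, 442, 1348]) cube([624, 371, 32]);


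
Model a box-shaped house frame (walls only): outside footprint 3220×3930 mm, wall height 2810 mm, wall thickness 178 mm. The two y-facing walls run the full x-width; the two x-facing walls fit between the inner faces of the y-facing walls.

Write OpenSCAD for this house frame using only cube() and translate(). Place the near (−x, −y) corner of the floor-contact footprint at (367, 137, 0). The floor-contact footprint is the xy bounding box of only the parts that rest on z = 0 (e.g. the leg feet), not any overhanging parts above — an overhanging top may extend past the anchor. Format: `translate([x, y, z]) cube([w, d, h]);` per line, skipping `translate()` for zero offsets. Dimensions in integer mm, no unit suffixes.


translate([367, 137, 0]) cube([3220, 178, 2810]);
translate([367, 3889, 0]) cube([3220, 178, 2810]);
translate([367, 315, 0]) cube([178, 3574, 2810]);
translate([3409, 315, 0]) cube([178, 3574, 2810]);


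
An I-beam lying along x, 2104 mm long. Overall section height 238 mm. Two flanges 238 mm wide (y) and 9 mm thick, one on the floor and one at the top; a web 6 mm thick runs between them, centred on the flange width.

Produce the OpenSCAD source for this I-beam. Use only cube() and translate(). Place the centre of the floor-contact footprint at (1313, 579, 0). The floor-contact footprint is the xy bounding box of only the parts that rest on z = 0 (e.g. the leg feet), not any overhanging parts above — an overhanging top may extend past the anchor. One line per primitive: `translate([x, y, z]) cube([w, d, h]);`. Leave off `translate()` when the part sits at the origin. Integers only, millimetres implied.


translate([261, 460, 0]) cube([2104, 238, 9]);
translate([261, 576, 9]) cube([2104, 6, 220]);
translate([261, 460, 229]) cube([2104, 238, 9]);


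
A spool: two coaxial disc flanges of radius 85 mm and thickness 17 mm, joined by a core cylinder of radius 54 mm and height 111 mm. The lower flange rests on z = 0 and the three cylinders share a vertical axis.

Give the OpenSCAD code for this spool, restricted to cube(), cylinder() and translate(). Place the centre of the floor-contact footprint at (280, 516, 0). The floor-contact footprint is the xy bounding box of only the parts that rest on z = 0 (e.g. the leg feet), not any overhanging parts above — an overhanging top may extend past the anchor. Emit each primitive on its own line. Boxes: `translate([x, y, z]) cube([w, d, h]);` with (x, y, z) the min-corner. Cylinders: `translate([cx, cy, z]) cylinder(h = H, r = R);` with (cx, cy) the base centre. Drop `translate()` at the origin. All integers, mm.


translate([280, 516, 0]) cylinder(h = 17, r = 85);
translate([280, 516, 17]) cylinder(h = 111, r = 54);
translate([280, 516, 128]) cylinder(h = 17, r = 85);


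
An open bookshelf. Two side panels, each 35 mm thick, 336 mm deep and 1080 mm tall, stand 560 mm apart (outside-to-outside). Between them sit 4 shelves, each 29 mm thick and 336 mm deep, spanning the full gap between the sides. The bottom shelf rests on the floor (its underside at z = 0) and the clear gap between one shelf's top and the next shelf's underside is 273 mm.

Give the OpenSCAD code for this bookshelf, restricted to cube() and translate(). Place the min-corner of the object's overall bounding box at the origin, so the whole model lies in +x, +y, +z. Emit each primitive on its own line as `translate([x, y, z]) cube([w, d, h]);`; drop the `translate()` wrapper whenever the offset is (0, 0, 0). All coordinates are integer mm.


cube([35, 336, 1080]);
translate([525, 0, 0]) cube([35, 336, 1080]);
translate([35, 0, 0]) cube([490, 336, 29]);
translate([35, 0, 302]) cube([490, 336, 29]);
translate([35, 0, 604]) cube([490, 336, 29]);
translate([35, 0, 906]) cube([490, 336, 29]);


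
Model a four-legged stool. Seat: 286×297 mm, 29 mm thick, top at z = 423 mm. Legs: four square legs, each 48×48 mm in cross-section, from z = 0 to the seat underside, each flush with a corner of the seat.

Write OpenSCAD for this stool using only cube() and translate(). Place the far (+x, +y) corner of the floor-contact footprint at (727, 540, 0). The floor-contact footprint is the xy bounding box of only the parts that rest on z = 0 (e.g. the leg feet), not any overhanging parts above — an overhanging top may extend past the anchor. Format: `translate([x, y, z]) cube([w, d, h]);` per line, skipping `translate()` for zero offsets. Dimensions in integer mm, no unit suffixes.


// leg_h = 423 - 29 = 394
translate([441, 243, 394]) cube([286, 297, 29]);
translate([441, 243, 0]) cube([48, 48, 394]);
translate([679, 243, 0]) cube([48, 48, 394]);
translate([441, 492, 0]) cube([48, 48, 394]);
translate([679, 492, 0]) cube([48, 48, 394]);


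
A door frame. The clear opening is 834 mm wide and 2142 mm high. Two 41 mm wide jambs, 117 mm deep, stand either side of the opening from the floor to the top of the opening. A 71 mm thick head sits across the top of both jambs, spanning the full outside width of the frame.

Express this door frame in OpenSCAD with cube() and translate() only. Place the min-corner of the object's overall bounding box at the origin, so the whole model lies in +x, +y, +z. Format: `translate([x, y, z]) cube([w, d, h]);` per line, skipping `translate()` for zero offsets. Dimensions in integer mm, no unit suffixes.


cube([41, 117, 2142]);
translate([875, 0, 0]) cube([41, 117, 2142]);
translate([0, 0, 2142]) cube([916, 117, 71]);


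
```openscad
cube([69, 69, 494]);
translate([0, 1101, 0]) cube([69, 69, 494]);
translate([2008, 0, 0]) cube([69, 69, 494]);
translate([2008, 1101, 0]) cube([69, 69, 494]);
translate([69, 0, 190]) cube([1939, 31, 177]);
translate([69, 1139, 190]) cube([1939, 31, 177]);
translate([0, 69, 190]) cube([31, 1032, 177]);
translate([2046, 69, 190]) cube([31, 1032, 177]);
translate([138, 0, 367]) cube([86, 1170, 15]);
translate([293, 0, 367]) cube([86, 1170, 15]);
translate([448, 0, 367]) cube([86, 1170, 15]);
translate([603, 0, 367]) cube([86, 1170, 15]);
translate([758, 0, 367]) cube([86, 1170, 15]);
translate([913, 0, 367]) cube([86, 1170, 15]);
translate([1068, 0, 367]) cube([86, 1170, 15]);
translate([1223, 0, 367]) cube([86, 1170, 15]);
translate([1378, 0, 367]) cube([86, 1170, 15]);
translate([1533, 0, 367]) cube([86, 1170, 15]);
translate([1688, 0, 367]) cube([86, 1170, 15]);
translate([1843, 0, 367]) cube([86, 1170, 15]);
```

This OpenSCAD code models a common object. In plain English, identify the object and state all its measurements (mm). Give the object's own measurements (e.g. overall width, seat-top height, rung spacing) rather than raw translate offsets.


A bed frame 2077 mm long (x) by 1170 mm wide (y). Four 69×69 mm corner posts, 494 mm tall, at the corners of the footprint. Four rails of 31 mm thickness and 177 mm height run between adjacent posts with their undersides at z = 190 mm, their outer faces flush with the outside of the frame (the two x-running rails run between the posts' inner faces; the two y-running rails run between the posts' inner faces). 12 slats, each 86 mm wide (x) and 15 mm thick, lie across the top of the two x-running rails, running the full 1170 mm width of the frame in y; along x they sit between the end posts with a 69 mm gap after the −x posts and between neighbouring slats, leaving 79 mm before the +x posts.


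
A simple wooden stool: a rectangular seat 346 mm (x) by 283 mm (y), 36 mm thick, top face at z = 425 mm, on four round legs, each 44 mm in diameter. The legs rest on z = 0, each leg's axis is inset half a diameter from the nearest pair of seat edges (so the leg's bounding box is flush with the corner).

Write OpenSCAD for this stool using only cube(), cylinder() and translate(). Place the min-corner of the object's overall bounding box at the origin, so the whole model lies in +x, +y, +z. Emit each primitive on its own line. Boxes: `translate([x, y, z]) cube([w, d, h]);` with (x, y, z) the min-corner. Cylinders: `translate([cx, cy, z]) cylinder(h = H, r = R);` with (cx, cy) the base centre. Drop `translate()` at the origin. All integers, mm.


translate([0, 0, 389]) cube([346, 283, 36]);
translate([22, 22, 0]) cylinder(h = 389, r = 22);
translate([324, 22, 0]) cylinder(h = 389, r = 22);
translate([22, 261, 0]) cylinder(h = 389, r = 22);
translate([324, 261, 0]) cylinder(h = 389, r = 22);


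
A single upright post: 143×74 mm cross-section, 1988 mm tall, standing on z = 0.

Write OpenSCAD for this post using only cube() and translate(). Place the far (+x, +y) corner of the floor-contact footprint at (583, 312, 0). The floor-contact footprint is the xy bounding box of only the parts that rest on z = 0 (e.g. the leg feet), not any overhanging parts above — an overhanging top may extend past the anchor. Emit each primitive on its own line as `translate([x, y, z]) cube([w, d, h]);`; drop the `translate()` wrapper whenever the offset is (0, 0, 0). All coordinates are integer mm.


translate([440, 238, 0]) cube([143, 74, 1988]);


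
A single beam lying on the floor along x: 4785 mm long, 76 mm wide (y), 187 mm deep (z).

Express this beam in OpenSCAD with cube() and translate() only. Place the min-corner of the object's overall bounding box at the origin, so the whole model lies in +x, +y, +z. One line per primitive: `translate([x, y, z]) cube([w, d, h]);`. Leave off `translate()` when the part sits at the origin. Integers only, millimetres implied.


cube([4785, 76, 187]);


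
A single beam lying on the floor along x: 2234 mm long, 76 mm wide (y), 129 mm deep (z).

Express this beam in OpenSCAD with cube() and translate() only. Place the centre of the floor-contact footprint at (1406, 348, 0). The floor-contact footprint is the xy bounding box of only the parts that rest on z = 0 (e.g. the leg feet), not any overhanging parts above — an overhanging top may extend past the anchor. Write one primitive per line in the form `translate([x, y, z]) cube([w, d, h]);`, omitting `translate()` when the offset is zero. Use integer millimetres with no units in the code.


translate([289, 310, 0]) cube([2234, 76, 129]);
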